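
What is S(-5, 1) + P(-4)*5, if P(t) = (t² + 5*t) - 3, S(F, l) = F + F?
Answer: -45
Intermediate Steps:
S(F, l) = 2*F
P(t) = -3 + t² + 5*t
S(-5, 1) + P(-4)*5 = 2*(-5) + (-3 + (-4)² + 5*(-4))*5 = -10 + (-3 + 16 - 20)*5 = -10 - 7*5 = -10 - 35 = -45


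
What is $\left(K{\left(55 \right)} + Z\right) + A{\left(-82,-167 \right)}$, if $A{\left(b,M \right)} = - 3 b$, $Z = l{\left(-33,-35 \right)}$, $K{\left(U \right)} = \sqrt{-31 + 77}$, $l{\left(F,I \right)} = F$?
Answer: $213 + \sqrt{46} \approx 219.78$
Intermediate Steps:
$K{\left(U \right)} = \sqrt{46}$
$Z = -33$
$\left(K{\left(55 \right)} + Z\right) + A{\left(-82,-167 \right)} = \left(\sqrt{46} - 33\right) - -246 = \left(-33 + \sqrt{46}\right) + 246 = 213 + \sqrt{46}$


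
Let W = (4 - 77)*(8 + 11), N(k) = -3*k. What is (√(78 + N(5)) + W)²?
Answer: 1923832 - 8322*√7 ≈ 1.9018e+6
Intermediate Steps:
W = -1387 (W = -73*19 = -1387)
(√(78 + N(5)) + W)² = (√(78 - 3*5) - 1387)² = (√(78 - 15) - 1387)² = (√63 - 1387)² = (3*√7 - 1387)² = (-1387 + 3*√7)²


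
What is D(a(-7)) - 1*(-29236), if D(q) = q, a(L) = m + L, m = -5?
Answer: 29224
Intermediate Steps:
a(L) = -5 + L
D(a(-7)) - 1*(-29236) = (-5 - 7) - 1*(-29236) = -12 + 29236 = 29224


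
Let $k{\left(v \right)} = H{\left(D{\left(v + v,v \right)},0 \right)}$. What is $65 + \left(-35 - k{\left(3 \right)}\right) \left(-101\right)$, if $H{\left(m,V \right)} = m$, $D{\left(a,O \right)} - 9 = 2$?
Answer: $4711$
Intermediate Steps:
$D{\left(a,O \right)} = 11$ ($D{\left(a,O \right)} = 9 + 2 = 11$)
$k{\left(v \right)} = 11$
$65 + \left(-35 - k{\left(3 \right)}\right) \left(-101\right) = 65 + \left(-35 - 11\right) \left(-101\right) = 65 - -4646 = 65 + 4646 = 4711$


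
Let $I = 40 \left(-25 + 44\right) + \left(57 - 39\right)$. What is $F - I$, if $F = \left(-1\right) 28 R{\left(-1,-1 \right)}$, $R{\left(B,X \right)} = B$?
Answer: $-750$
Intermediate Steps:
$F = 28$ ($F = \left(-1\right) 28 \left(-1\right) = \left(-28\right) \left(-1\right) = 28$)
$I = 778$ ($I = 40 \cdot 19 + \left(57 - 39\right) = 760 + 18 = 778$)
$F - I = 28 - 778 = -750$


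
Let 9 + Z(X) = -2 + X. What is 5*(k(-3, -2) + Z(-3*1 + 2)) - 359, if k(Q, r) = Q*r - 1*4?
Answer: -409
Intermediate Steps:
k(Q, r) = -4 + Q*r (k(Q, r) = Q*r - 4 = -4 + Q*r)
Z(X) = -11 + X (Z(X) = -9 + (-2 + X) = -11 + X)
5*(k(-3, -2) + Z(-3*1 + 2)) - 359 = 5*((-4 - 3*(-2)) + (-11 + (-3*1 + 2))) - 359 = 5*((-4 + 6) + (-11 + (-3 + 2))) - 359 = 5*(2 + (-11 - 1)) - 359 = 5*(2 - 12) - 359 = 5*(-10) - 359 = -50 - 359 = -409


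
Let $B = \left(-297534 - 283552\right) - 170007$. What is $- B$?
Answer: $751093$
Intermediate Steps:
$B = -751093$ ($B = -581086 - 170007 = -751093$)
$- B = \left(-1\right) \left(-751093\right) = 751093$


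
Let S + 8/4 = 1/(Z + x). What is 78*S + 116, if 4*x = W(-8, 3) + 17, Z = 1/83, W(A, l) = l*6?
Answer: -90464/2909 ≈ -31.098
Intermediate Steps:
W(A, l) = 6*l
Z = 1/83 ≈ 0.012048
x = 35/4 (x = (6*3 + 17)/4 = (18 + 17)/4 = (1/4)*35 = 35/4 ≈ 8.7500)
S = -5486/2909 (S = -2 + 1/(1/83 + 35/4) = -2 + 1/(2909/332) = -2 + 332/2909 = -5486/2909 ≈ -1.8859)
78*S + 116 = 78*(-5486/2909) + 116 = -427908/2909 + 116 = -90464/2909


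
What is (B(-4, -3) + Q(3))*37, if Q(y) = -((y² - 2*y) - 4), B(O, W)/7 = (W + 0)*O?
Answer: 3145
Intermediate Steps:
B(O, W) = 7*O*W (B(O, W) = 7*((W + 0)*O) = 7*(W*O) = 7*(O*W) = 7*O*W)
Q(y) = 4 - y² + 2*y (Q(y) = -(-4 + y² - 2*y) = 4 - y² + 2*y)
(B(-4, -3) + Q(3))*37 = (7*(-4)*(-3) + (4 - 1*3² + 2*3))*37 = (84 + (4 - 1*9 + 6))*37 = (84 + (4 - 9 + 6))*37 = (84 + 1)*37 = 85*37 = 3145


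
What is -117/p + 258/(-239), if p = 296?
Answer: -104331/70744 ≈ -1.4748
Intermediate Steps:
-117/p + 258/(-239) = -117/296 + 258/(-239) = -117*1/296 + 258*(-1/239) = -117/296 - 258/239 = -104331/70744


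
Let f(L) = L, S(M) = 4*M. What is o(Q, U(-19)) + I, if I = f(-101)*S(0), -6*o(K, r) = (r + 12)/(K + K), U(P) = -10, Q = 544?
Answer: -1/3264 ≈ -0.00030637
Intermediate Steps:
o(K, r) = -(12 + r)/(12*K) (o(K, r) = -(r + 12)/(6*(K + K)) = -(12 + r)/(6*(2*K)) = -(12 + r)*1/(2*K)/6 = -(12 + r)/(12*K))
I = 0 (I = -404*0 = -101*0 = 0)
o(Q, U(-19)) + I = (1/12)*(-12 - 1*(-10))/544 + 0 = (1/12)*(1/544)*(-12 + 10) + 0 = (1/12)*(1/544)*(-2) + 0 = -1/3264 + 0 = -1/3264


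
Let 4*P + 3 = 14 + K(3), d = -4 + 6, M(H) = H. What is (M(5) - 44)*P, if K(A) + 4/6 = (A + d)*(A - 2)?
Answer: -299/2 ≈ -149.50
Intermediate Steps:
d = 2
K(A) = -⅔ + (-2 + A)*(2 + A) (K(A) = -⅔ + (A + 2)*(A - 2) = -⅔ + (2 + A)*(-2 + A) = -⅔ + (-2 + A)*(2 + A))
P = 23/6 (P = -¾ + (14 + (-14/3 + 3²))/4 = -¾ + (14 + (-14/3 + 9))/4 = -¾ + (14 + 13/3)/4 = -¾ + (¼)*(55/3) = -¾ + 55/12 = 23/6 ≈ 3.8333)
(M(5) - 44)*P = (5 - 44)*(23/6) = -39*23/6 = -299/2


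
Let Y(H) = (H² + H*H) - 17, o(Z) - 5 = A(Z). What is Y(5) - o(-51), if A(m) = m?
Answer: 79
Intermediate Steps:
o(Z) = 5 + Z
Y(H) = -17 + 2*H² (Y(H) = (H² + H²) - 17 = 2*H² - 17 = -17 + 2*H²)
Y(5) - o(-51) = (-17 + 2*5²) - (5 - 51) = (-17 + 2*25) - 1*(-46) = (-17 + 50) + 46 = 33 + 46 = 79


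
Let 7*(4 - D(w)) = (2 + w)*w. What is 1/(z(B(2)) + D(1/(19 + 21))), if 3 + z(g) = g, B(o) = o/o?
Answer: 11200/22319 ≈ 0.50181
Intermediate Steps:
B(o) = 1
z(g) = -3 + g
D(w) = 4 - w*(2 + w)/7 (D(w) = 4 - (2 + w)*w/7 = 4 - w*(2 + w)/7)
1/(z(B(2)) + D(1/(19 + 21))) = 1/((-3 + 1) + (4 - 2/(7*(19 + 21)) - 1/(7*(19 + 21)²))) = 1/(-2 + (4 - 2/7/40 - (1/40)²/7)) = 1/(-2 + (4 - 2/7*1/40 - (1/40)²/7)) = 1/(-2 + (4 - 1/140 - ⅐*1/1600)) = 1/(-2 + (4 - 1/140 - 1/11200)) = 1/(-2 + 44719/11200) = 1/(22319/11200) = 11200/22319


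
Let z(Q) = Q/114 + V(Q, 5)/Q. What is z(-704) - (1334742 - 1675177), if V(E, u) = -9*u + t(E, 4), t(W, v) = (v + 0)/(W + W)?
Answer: 4808577113881/14125056 ≈ 3.4043e+5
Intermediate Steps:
t(W, v) = v/(2*W) (t(W, v) = v/((2*W)) = v*(1/(2*W)) = v/(2*W))
V(E, u) = -9*u + 2/E (V(E, u) = -9*u + (½)*4/E = -9*u + 2/E)
z(Q) = Q/114 + (-45 + 2/Q)/Q (z(Q) = Q/114 + (-9*5 + 2/Q)/Q = Q*(1/114) + (-45 + 2/Q)/Q = Q/114 + (-45 + 2/Q)/Q)
z(-704) - (1334742 - 1675177) = (-45/(-704) + 2/(-704)² + (1/114)*(-704)) - (1334742 - 1675177) = (-45*(-1/704) + 2*(1/495616) - 352/57) - 1*(-340435) = (45/704 + 1/247808 - 352/57) + 340435 = -86325479/14125056 + 340435 = 4808577113881/14125056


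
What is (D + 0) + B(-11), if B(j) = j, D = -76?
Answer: -87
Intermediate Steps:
(D + 0) + B(-11) = (-76 + 0) - 11 = -76 - 11 = -87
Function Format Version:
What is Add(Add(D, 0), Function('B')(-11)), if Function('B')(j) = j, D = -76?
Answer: -87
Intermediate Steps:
Add(Add(D, 0), Function('B')(-11)) = Add(Add(-76, 0), -11) = Add(-76, -11) = -87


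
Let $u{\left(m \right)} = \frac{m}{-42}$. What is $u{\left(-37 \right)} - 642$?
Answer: $- \frac{26927}{42} \approx -641.12$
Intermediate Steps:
$u{\left(m \right)} = - \frac{m}{42}$ ($u{\left(m \right)} = m \left(- \frac{1}{42}\right) = - \frac{m}{42}$)
$u{\left(-37 \right)} - 642 = \left(- \frac{1}{42}\right) \left(-37\right) - 642 = \frac{37}{42} - 642 = - \frac{26927}{42}$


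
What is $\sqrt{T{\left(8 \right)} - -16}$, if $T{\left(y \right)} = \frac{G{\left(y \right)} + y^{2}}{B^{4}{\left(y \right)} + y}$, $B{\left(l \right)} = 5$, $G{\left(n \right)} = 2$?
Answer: $\frac{\sqrt{716978}}{211} \approx 4.013$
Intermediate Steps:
$T{\left(y \right)} = \frac{2 + y^{2}}{625 + y}$ ($T{\left(y \right)} = \frac{2 + y^{2}}{5^{4} + y} = \frac{2 + y^{2}}{625 + y}$)
$\sqrt{T{\left(8 \right)} - -16} = \sqrt{\frac{2 + 8^{2}}{625 + 8} - -16} = \sqrt{\frac{2 + 64}{633} + 16} = \sqrt{\frac{1}{633} \cdot 66 + 16} = \sqrt{\frac{22}{211} + 16} = \sqrt{\frac{3398}{211}} = \frac{\sqrt{716978}}{211}$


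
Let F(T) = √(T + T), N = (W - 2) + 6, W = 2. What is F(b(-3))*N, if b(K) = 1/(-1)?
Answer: 6*I*√2 ≈ 8.4853*I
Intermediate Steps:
b(K) = -1
N = 6 (N = (2 - 2) + 6 = 0 + 6 = 6)
F(T) = √2*√T (F(T) = √(2*T) = √2*√T)
F(b(-3))*N = (√2*√(-1))*6 = (√2*I)*6 = (I*√2)*6 = 6*I*√2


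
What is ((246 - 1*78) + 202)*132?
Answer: 48840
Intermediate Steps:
((246 - 1*78) + 202)*132 = ((246 - 78) + 202)*132 = (168 + 202)*132 = 370*132 = 48840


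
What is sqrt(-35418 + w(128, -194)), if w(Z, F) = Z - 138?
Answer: 2*I*sqrt(8857) ≈ 188.22*I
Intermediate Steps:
w(Z, F) = -138 + Z
sqrt(-35418 + w(128, -194)) = sqrt(-35418 + (-138 + 128)) = sqrt(-35418 - 10) = sqrt(-35428) = 2*I*sqrt(8857)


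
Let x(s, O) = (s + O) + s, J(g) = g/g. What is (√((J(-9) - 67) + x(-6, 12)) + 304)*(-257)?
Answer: -78128 - 257*I*√66 ≈ -78128.0 - 2087.9*I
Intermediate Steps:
J(g) = 1
x(s, O) = O + 2*s (x(s, O) = (O + s) + s = O + 2*s)
(√((J(-9) - 67) + x(-6, 12)) + 304)*(-257) = (√((1 - 67) + (12 + 2*(-6))) + 304)*(-257) = (√(-66 + (12 - 12)) + 304)*(-257) = (√(-66 + 0) + 304)*(-257) = (√(-66) + 304)*(-257) = (I*√66 + 304)*(-257) = (304 + I*√66)*(-257) = -78128 - 257*I*√66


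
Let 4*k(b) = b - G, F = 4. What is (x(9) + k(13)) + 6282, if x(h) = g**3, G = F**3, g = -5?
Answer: 24577/4 ≈ 6144.3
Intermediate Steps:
G = 64 (G = 4**3 = 64)
k(b) = -16 + b/4 (k(b) = (b - 1*64)/4 = (b - 64)/4 = (-64 + b)/4 = -16 + b/4)
x(h) = -125 (x(h) = (-5)**3 = -125)
(x(9) + k(13)) + 6282 = (-125 + (-16 + (1/4)*13)) + 6282 = (-125 + (-16 + 13/4)) + 6282 = (-125 - 51/4) + 6282 = -551/4 + 6282 = 24577/4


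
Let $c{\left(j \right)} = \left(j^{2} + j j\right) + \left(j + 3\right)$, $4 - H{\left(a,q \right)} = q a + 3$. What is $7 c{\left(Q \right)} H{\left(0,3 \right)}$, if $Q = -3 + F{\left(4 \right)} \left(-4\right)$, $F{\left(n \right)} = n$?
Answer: $4942$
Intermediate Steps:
$H{\left(a,q \right)} = 1 - a q$ ($H{\left(a,q \right)} = 4 - \left(q a + 3\right) = 4 - \left(a q + 3\right) = 4 - \left(3 + a q\right) = 1 - a q$)
$Q = -19$ ($Q = -3 + 4 \left(-4\right) = -3 - 16 = -19$)
$c{\left(j \right)} = 3 + j + 2 j^{2}$ ($c{\left(j \right)} = \left(j^{2} + j^{2}\right) + \left(3 + j\right) = 2 j^{2} + \left(3 + j\right) = 3 + j + 2 j^{2}$)
$7 c{\left(Q \right)} H{\left(0,3 \right)} = 7 \left(3 - 19 + 2 \left(-19\right)^{2}\right) \left(1 - 0 \cdot 3\right) = 7 \left(3 - 19 + 2 \cdot 361\right) \left(1 + 0\right) = 7 \left(3 - 19 + 722\right) 1 = 7 \cdot 706 \cdot 1 = 4942 \cdot 1 = 4942$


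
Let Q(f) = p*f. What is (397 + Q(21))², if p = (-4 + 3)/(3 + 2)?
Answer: 3857296/25 ≈ 1.5429e+5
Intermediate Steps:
p = -⅕ (p = -1/5 = -1*⅕ = -⅕ ≈ -0.20000)
Q(f) = -f/5
(397 + Q(21))² = (397 - ⅕*21)² = (397 - 21/5)² = (1964/5)² = 3857296/25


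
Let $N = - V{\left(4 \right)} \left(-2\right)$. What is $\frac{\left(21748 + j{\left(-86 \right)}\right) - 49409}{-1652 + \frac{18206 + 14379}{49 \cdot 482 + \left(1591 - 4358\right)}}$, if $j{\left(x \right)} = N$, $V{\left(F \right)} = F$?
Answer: $\frac{576592703}{34413267} \approx 16.755$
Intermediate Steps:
$N = 8$ ($N = \left(-1\right) 4 \left(-2\right) = \left(-4\right) \left(-2\right) = 8$)
$j{\left(x \right)} = 8$
$\frac{\left(21748 + j{\left(-86 \right)}\right) - 49409}{-1652 + \frac{18206 + 14379}{49 \cdot 482 + \left(1591 - 4358\right)}} = \frac{\left(21748 + 8\right) - 49409}{-1652 + \frac{18206 + 14379}{49 \cdot 482 + \left(1591 - 4358\right)}} = \frac{21756 - 49409}{-1652 + \frac{32585}{23618 - 2767}} = - \frac{27653}{-1652 + \frac{32585}{20851}} = - \frac{27653}{- \frac{34413267}{20851}} = \left(-27653\right) \left(- \frac{20851}{34413267}\right) = \frac{576592703}{34413267}$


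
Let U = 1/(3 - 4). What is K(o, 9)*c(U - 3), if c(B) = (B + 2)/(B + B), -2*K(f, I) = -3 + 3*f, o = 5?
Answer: -3/2 ≈ -1.5000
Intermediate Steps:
K(f, I) = 3/2 - 3*f/2 (K(f, I) = -(-3 + 3*f)/2 = 3/2 - 3*f/2)
U = -1 (U = 1/(-1) = -1)
c(B) = (2 + B)/(2*B) (c(B) = (2 + B)/((2*B)) = (2 + B)*(1/(2*B)) = (2 + B)/(2*B))
K(o, 9)*c(U - 3) = (3/2 - 3/2*5)*((2 + (-1 - 3))/(2*(-1 - 3))) = (3/2 - 15/2)*((1/2)*(2 - 4)/(-4)) = -3*(-1)*(-2)/4 = -6*1/4 = -3/2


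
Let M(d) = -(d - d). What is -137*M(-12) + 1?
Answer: 1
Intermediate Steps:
M(d) = 0 (M(d) = -1*0 = 0)
-137*M(-12) + 1 = -137*0 + 1 = 0 + 1 = 1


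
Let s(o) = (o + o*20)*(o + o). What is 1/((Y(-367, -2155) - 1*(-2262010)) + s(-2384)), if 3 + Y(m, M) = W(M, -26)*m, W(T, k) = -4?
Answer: 1/240968627 ≈ 4.1499e-9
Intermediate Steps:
s(o) = 42*o**2 (s(o) = (o + 20*o)*(2*o) = (21*o)*(2*o) = 42*o**2)
Y(m, M) = -3 - 4*m
1/((Y(-367, -2155) - 1*(-2262010)) + s(-2384)) = 1/(((-3 - 4*(-367)) - 1*(-2262010)) + 42*(-2384)**2) = 1/(((-3 + 1468) + 2262010) + 42*5683456) = 1/((1465 + 2262010) + 238705152) = 1/(2263475 + 238705152) = 1/240968627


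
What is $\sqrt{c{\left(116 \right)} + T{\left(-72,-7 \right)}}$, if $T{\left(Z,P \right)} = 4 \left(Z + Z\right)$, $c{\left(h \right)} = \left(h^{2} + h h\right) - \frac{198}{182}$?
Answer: $\frac{\sqrt{218079407}}{91} \approx 162.28$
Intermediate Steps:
$c{\left(h \right)} = - \frac{99}{91} + 2 h^{2}$ ($c{\left(h \right)} = \left(h^{2} + h^{2}\right) - \frac{99}{91} = 2 h^{2} - \frac{99}{91} = - \frac{99}{91} + 2 h^{2}$)
$T{\left(Z,P \right)} = 8 Z$ ($T{\left(Z,P \right)} = 4 \cdot 2 Z = 8 Z$)
$\sqrt{c{\left(116 \right)} + T{\left(-72,-7 \right)}} = \sqrt{\left(- \frac{99}{91} + 2 \cdot 116^{2}\right) + 8 \left(-72\right)} = \sqrt{\left(- \frac{99}{91} + 2 \cdot 13456\right) - 576} = \sqrt{\left(- \frac{99}{91} + 26912\right) - 576} = \sqrt{\frac{2448893}{91} - 576} = \sqrt{\frac{2396477}{91}} = \frac{\sqrt{218079407}}{91}$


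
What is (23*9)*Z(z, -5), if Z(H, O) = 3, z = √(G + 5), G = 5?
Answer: 621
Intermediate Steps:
z = √10 (z = √(5 + 5) = √10 ≈ 3.1623)
(23*9)*Z(z, -5) = (23*9)*3 = 207*3 = 621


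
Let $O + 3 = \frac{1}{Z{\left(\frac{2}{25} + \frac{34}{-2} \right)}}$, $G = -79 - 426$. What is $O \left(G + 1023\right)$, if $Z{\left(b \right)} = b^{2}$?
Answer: $- \frac{277731916}{178929} \approx -1552.2$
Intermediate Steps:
$G = -505$
$O = - \frac{536162}{178929}$ ($O = -3 + \frac{1}{\left(\frac{2}{25} + \frac{34}{-2}\right)^{2}} = -3 + \frac{1}{\left(2 \cdot \frac{1}{25} + 34 \left(- \frac{1}{2}\right)\right)^{2}} = -3 + \frac{1}{\left(\frac{2}{25} - 17\right)^{2}} = -3 + \frac{1}{\left(- \frac{423}{25}\right)^{2}} = -3 + \frac{1}{\frac{178929}{625}} = -3 + \frac{625}{178929} = - \frac{536162}{178929} \approx -2.9965$)
$O \left(G + 1023\right) = - \frac{536162 \left(-505 + 1023\right)}{178929} = \left(- \frac{536162}{178929}\right) 518 = - \frac{277731916}{178929}$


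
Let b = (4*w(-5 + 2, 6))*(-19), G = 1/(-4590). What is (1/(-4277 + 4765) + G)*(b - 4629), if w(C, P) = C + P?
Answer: -3320569/373320 ≈ -8.8947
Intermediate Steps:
G = -1/4590 ≈ -0.00021786
b = -228 (b = (4*((-5 + 2) + 6))*(-19) = (4*(-3 + 6))*(-19) = (4*3)*(-19) = 12*(-19) = -228)
(1/(-4277 + 4765) + G)*(b - 4629) = (1/(-4277 + 4765) - 1/4590)*(-228 - 4629) = (1/488 - 1/4590)*(-4857) = (2051/1119960)*(-4857) = -3320569/373320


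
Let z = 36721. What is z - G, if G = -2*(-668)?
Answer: 35385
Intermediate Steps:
G = 1336
z - G = 36721 - 1*1336 = 36721 - 1336 = 35385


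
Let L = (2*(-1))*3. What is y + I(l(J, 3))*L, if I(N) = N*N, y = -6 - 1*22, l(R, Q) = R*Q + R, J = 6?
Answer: -3484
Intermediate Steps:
l(R, Q) = R + Q*R (l(R, Q) = Q*R + R = R + Q*R)
y = -28 (y = -6 - 22 = -28)
I(N) = N²
L = -6 (L = -2*3 = -6)
y + I(l(J, 3))*L = -28 + (6*(1 + 3))²*(-6) = -28 + (6*4)²*(-6) = -28 + 24²*(-6) = -28 + 576*(-6) = -28 - 3456 = -3484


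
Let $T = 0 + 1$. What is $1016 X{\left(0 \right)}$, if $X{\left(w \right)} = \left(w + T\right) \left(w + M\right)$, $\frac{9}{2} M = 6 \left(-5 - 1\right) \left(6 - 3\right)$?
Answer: $-24384$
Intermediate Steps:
$M = -24$ ($M = \frac{2 \cdot 6 \left(-5 - 1\right) \left(6 - 3\right)}{9} = \frac{2 \cdot 6 \left(\left(-6\right) 3\right)}{9} = \frac{2 \cdot 6 \left(-18\right)}{9} = \frac{2}{9} \left(-108\right) = -24$)
$T = 1$
$X{\left(w \right)} = \left(1 + w\right) \left(-24 + w\right)$ ($X{\left(w \right)} = \left(w + 1\right) \left(w - 24\right) = \left(1 + w\right) \left(-24 + w\right)$)
$1016 X{\left(0 \right)} = 1016 \left(-24 + 0^{2} - 0\right) = 1016 \left(-24 + 0 + 0\right) = 1016 \left(-24\right) = -24384$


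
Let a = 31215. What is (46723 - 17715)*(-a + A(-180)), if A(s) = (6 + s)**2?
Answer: -27238512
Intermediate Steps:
(46723 - 17715)*(-a + A(-180)) = (46723 - 17715)*(-1*31215 + (6 - 180)**2) = 29008*(-31215 + (-174)**2) = 29008*(-31215 + 30276) = 29008*(-939) = -27238512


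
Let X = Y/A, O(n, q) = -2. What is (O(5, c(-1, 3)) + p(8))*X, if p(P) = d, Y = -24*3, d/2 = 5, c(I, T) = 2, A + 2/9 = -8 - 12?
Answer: 2592/91 ≈ 28.484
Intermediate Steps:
A = -182/9 (A = -2/9 + (-8 - 12) = -2/9 - 20 = -182/9 ≈ -20.222)
d = 10 (d = 2*5 = 10)
Y = -72
p(P) = 10
X = 324/91 (X = -72/(-182/9) = -72*(-9/182) = 324/91 ≈ 3.5604)
(O(5, c(-1, 3)) + p(8))*X = (-2 + 10)*(324/91) = 8*(324/91) = 2592/91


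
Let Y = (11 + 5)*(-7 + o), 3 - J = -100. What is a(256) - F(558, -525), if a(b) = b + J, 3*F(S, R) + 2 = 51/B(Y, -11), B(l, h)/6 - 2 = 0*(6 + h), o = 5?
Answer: 1433/4 ≈ 358.25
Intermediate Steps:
J = 103 (J = 3 - 1*(-100) = 3 + 100 = 103)
Y = -32 (Y = (11 + 5)*(-7 + 5) = 16*(-2) = -32)
B(l, h) = 12 (B(l, h) = 12 + 6*(0*(6 + h)) = 12 + 6*0 = 12 + 0 = 12)
F(S, R) = ¾ (F(S, R) = -⅔ + (51/12)/3 = -⅔ + (51*(1/12))/3 = -⅔ + (⅓)*(17/4) = -⅔ + 17/12 = ¾)
a(b) = 103 + b (a(b) = b + 103 = 103 + b)
a(256) - F(558, -525) = (103 + 256) - 1*¾ = 359 - ¾ = 1433/4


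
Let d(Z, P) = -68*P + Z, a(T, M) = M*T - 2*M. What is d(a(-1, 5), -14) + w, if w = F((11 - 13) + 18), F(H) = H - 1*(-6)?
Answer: 959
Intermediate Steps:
a(T, M) = -2*M + M*T
F(H) = 6 + H (F(H) = H + 6 = 6 + H)
w = 22 (w = 6 + ((11 - 13) + 18) = 6 + (-2 + 18) = 6 + 16 = 22)
d(Z, P) = Z - 68*P
d(a(-1, 5), -14) + w = (5*(-2 - 1) - 68*(-14)) + 22 = (5*(-3) + 952) + 22 = (-15 + 952) + 22 = 937 + 22 = 959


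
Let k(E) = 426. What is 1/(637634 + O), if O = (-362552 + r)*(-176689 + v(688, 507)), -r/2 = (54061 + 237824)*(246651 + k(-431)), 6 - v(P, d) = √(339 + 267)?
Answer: 3185517254033840/81180159830062587619176659834777 - 72118251421*√606/324720639320250350476706639339108 ≈ 3.9235e-17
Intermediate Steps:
v(P, d) = 6 - √606 (v(P, d) = 6 - √(339 + 267) = 6 - √606)
r = -144236140290 (r = -2*(54061 + 237824)*(246651 + 426) = -583770*247077 = -2*72118070145 = -144236140290)
O = 25484138031633086 + 144236502842*√606 (O = (-362552 - 144236140290)*(-176689 + (6 - √606)) = -144236502842*(-176683 - √606) = 25484138031633086 + 144236502842*√606 ≈ 2.5488e+16)
1/(637634 + O) = 1/(637634 + (25484138031633086 + 144236502842*√606)) = 1/(25484138032270720 + 144236502842*√606)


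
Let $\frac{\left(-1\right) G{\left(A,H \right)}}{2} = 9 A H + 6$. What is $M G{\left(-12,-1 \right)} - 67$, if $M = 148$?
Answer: $-33811$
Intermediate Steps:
$G{\left(A,H \right)} = -12 - 18 A H$ ($G{\left(A,H \right)} = - 2 \left(9 A H + 6\right) = - 2 \left(6 + 9 A H\right) = -12 - 18 A H$)
$M G{\left(-12,-1 \right)} - 67 = 148 \left(-12 - \left(-216\right) \left(-1\right)\right) - 67 = 148 \left(-12 - 216\right) - 67 = 148 \left(-228\right) - 67 = -33744 - 67 = -33811$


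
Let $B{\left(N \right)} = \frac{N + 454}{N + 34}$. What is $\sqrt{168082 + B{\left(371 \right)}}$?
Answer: $\frac{\sqrt{13614807}}{9} \approx 409.98$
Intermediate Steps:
$B{\left(N \right)} = \frac{454 + N}{34 + N}$
$\sqrt{168082 + B{\left(371 \right)}} = \sqrt{168082 + \frac{454 + 371}{34 + 371}} = \sqrt{168082 + \frac{1}{405} \cdot 825} = \sqrt{168082 + \frac{55}{27}} = \sqrt{\frac{4538269}{27}} = \frac{\sqrt{13614807}}{9}$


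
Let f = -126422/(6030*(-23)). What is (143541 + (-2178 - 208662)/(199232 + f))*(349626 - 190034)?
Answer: 316490090930053563672/13815806251 ≈ 2.2908e+10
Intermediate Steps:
f = 63211/69345 (f = -126422/(-138690) = -126422*(-1/138690) = 63211/69345 ≈ 0.91154)
(143541 + (-2178 - 208662)/(199232 + f))*(349626 - 190034) = (143541 + (-2178 - 208662)/(199232 + 63211/69345))*(349626 - 190034) = (143541 - 210840/13815806251/69345)*159592 = (143541 - 210840*69345/13815806251)*159592 = (143541 - 14620699800/13815806251)*159592 = (1983120024374991/13815806251)*159592 = 316490090930053563672/13815806251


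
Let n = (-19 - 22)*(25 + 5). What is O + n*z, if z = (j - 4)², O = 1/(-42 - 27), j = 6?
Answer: -339481/69 ≈ -4920.0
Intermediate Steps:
O = -1/69 (O = 1/(-69) = -1/69 ≈ -0.014493)
z = 4 (z = (6 - 4)² = 2² = 4)
n = -1230 (n = -41*30 = -1230)
O + n*z = -1/69 - 1230*4 = -1/69 - 4920 = -339481/69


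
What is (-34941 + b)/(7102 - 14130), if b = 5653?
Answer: 1046/251 ≈ 4.1673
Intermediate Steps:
(-34941 + b)/(7102 - 14130) = (-34941 + 5653)/(7102 - 14130) = -29288/(-7028) = -29288*(-1/7028) = 1046/251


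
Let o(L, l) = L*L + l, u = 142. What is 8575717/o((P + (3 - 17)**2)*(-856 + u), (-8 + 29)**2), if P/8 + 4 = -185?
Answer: 8575717/882893261817 ≈ 9.7132e-6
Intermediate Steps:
P = -1512 (P = -32 + 8*(-185) = -32 - 1480 = -1512)
o(L, l) = l + L**2 (o(L, l) = L**2 + l = l + L**2)
8575717/o((P + (3 - 17)**2)*(-856 + u), (-8 + 29)**2) = 8575717/((-8 + 29)**2 + ((-1512 + (3 - 17)**2)*(-856 + 142))**2) = 8575717/(21**2 + ((-1512 + (-14)**2)*(-714))**2) = 8575717/(441 + ((-1512 + 196)*(-714))**2) = 8575717/(441 + (-1316*(-714))**2) = 8575717/(441 + 939624**2) = 8575717/(441 + 882893261376) = 8575717/882893261817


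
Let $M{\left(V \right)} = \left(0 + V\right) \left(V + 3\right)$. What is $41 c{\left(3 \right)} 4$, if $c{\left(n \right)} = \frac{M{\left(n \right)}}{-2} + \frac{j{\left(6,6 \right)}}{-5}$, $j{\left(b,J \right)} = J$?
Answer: $- \frac{8364}{5} \approx -1672.8$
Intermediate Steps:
$M{\left(V \right)} = V \left(3 + V\right)$
$c{\left(n \right)} = - \frac{6}{5} - \frac{n \left(3 + n\right)}{2}$ ($c{\left(n \right)} = \frac{n \left(3 + n\right)}{-2} + \frac{6}{-5} = n \left(3 + n\right) \left(- \frac{1}{2}\right) + 6 \left(- \frac{1}{5}\right) = - \frac{n \left(3 + n\right)}{2} - \frac{6}{5} = - \frac{6}{5} - \frac{n \left(3 + n\right)}{2}$)
$41 c{\left(3 \right)} 4 = 41 \left(- \frac{6}{5} - \frac{3 \left(3 + 3\right)}{2}\right) 4 = 41 \left(- \frac{6}{5} - \frac{3}{2} \cdot 6\right) 4 = 41 \left(- \frac{6}{5} - 9\right) 4 = 41 \left(- \frac{51}{5}\right) 4 = \left(- \frac{2091}{5}\right) 4 = - \frac{8364}{5}$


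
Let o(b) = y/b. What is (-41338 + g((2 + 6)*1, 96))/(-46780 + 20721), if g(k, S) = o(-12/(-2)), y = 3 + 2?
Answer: 248023/156354 ≈ 1.5863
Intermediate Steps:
y = 5
o(b) = 5/b
g(k, S) = 5/6 (g(k, S) = 5/((-12/(-2))) = 5/((-12*(-1/2))) = 5/6)
(-41338 + g((2 + 6)*1, 96))/(-46780 + 20721) = (-41338 + 5/6)/(-46780 + 20721) = -248023/6/(-26059) = -248023/6*(-1/26059) = 248023/156354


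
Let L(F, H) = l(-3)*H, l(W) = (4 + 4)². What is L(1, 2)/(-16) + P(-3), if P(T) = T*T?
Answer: 1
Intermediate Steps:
l(W) = 64 (l(W) = 8² = 64)
P(T) = T²
L(F, H) = 64*H
L(1, 2)/(-16) + P(-3) = (64*2)/(-16) + (-3)² = -1/16*128 + 9 = -8 + 9 = 1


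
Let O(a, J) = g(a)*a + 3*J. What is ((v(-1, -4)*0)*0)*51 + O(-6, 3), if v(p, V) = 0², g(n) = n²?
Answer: -207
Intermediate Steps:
v(p, V) = 0
O(a, J) = a³ + 3*J (O(a, J) = a²*a + 3*J = a³ + 3*J)
((v(-1, -4)*0)*0)*51 + O(-6, 3) = ((0*0)*0)*51 + ((-6)³ + 3*3) = (0*0)*51 + (-216 + 9) = 0*51 - 207 = 0 - 207 = -207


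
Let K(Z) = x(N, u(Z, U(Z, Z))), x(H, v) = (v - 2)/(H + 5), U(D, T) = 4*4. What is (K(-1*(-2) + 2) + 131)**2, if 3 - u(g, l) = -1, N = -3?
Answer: 17424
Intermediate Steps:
U(D, T) = 16
u(g, l) = 4 (u(g, l) = 3 - 1*(-1) = 3 + 1 = 4)
x(H, v) = (-2 + v)/(5 + H)
K(Z) = 1 (K(Z) = (-2 + 4)/(5 - 3) = 2/2 = (1/2)*2 = 1)
(K(-1*(-2) + 2) + 131)**2 = (1 + 131)**2 = 132**2 = 17424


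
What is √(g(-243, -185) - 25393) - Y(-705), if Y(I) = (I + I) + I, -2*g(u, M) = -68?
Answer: 2115 + I*√25359 ≈ 2115.0 + 159.25*I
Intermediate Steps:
g(u, M) = 34 (g(u, M) = -½*(-68) = 34)
Y(I) = 3*I (Y(I) = 2*I + I = 3*I)
√(g(-243, -185) - 25393) - Y(-705) = √(34 - 25393) - 3*(-705) = √(-25359) - 1*(-2115) = I*√25359 + 2115 = 2115 + I*√25359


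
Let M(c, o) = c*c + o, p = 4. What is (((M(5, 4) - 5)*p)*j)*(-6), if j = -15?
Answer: 8640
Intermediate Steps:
M(c, o) = o + c² (M(c, o) = c² + o = o + c²)
(((M(5, 4) - 5)*p)*j)*(-6) = ((((4 + 5²) - 5)*4)*(-15))*(-6) = ((((4 + 25) - 5)*4)*(-15))*(-6) = (((29 - 5)*4)*(-15))*(-6) = ((24*4)*(-15))*(-6) = (96*(-15))*(-6) = -1440*(-6) = 8640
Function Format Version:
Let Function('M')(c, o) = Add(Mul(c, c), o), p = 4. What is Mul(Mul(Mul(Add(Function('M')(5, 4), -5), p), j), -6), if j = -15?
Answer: 8640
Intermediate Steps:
Function('M')(c, o) = Add(o, Pow(c, 2)) (Function('M')(c, o) = Add(Pow(c, 2), o) = Add(o, Pow(c, 2)))
Mul(Mul(Mul(Add(Function('M')(5, 4), -5), p), j), -6) = Mul(Mul(Mul(Add(Add(4, Pow(5, 2)), -5), 4), -15), -6) = Mul(Mul(Mul(Add(Add(4, 25), -5), 4), -15), -6) = Mul(Mul(Mul(Add(29, -5), 4), -15), -6) = Mul(Mul(Mul(24, 4), -15), -6) = Mul(Mul(96, -15), -6) = Mul(-1440, -6) = 8640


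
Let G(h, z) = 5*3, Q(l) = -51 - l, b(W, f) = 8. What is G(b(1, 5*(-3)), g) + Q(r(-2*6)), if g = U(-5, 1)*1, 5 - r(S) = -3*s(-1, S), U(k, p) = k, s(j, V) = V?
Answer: -5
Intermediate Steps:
r(S) = 5 + 3*S (r(S) = 5 - (-3)*S = 5 + 3*S)
g = -5 (g = -5*1 = -5)
G(h, z) = 15
G(b(1, 5*(-3)), g) + Q(r(-2*6)) = 15 + (-51 - (5 + 3*(-2*6))) = 15 + (-51 - (5 + 3*(-12))) = 15 + (-51 - (5 - 36)) = 15 + (-51 - 1*(-31)) = 15 + (-51 + 31) = 15 - 20 = -5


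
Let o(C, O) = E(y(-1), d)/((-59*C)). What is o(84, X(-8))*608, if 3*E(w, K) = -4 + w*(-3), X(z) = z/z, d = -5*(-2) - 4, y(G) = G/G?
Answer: 152/531 ≈ 0.28625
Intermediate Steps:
y(G) = 1
d = 6 (d = 10 - 4 = 6)
X(z) = 1
E(w, K) = -4/3 - w (E(w, K) = (-4 + w*(-3))/3 = (-4 - 3*w)/3 = -4/3 - w)
o(C, O) = 7/(177*C) (o(C, O) = (-4/3 - 1*1)/((-59*C)) = (-4/3 - 1)*(-1/(59*C)) = -(-7)/(177*C) = 7/(177*C))
o(84, X(-8))*608 = ((7/177)/84)*608 = ((7/177)*(1/84))*608 = (1/2124)*608 = 152/531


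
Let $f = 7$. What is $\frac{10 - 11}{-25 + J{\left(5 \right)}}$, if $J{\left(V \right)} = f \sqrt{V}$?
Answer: $\frac{5}{76} + \frac{7 \sqrt{5}}{380} \approx 0.10698$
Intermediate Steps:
$J{\left(V \right)} = 7 \sqrt{V}$
$\frac{10 - 11}{-25 + J{\left(5 \right)}} = \frac{10 - 11}{-25 + 7 \sqrt{5}} = \frac{1}{-25 + 7 \sqrt{5}} \left(-1\right) = - \frac{1}{-25 + 7 \sqrt{5}}$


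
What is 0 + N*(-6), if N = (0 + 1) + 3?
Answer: -24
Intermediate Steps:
N = 4 (N = 1 + 3 = 4)
0 + N*(-6) = 0 + 4*(-6) = 0 - 24 = -24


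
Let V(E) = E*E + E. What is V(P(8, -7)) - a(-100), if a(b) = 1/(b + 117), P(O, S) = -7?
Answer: 713/17 ≈ 41.941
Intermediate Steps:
V(E) = E + E**2 (V(E) = E**2 + E = E + E**2)
a(b) = 1/(117 + b)
V(P(8, -7)) - a(-100) = -7*(1 - 7) - 1/(117 - 100) = -7*(-6) - 1/17 = 42 - 1*1/17 = 42 - 1/17 = 713/17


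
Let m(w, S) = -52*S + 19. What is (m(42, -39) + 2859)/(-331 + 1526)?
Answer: 4906/1195 ≈ 4.1054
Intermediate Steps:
m(w, S) = 19 - 52*S
(m(42, -39) + 2859)/(-331 + 1526) = ((19 - 52*(-39)) + 2859)/(-331 + 1526) = ((19 + 2028) + 2859)/1195 = (2047 + 2859)*(1/1195) = 4906*(1/1195) = 4906/1195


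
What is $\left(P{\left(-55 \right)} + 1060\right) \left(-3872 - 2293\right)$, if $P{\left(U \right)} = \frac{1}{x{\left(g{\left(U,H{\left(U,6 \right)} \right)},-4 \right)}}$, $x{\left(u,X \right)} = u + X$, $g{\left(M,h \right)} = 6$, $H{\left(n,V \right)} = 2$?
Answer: $- \frac{13075965}{2} \approx -6.538 \cdot 10^{6}$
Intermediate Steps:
$x{\left(u,X \right)} = X + u$
$P{\left(U \right)} = \frac{1}{2}$ ($P{\left(U \right)} = \frac{1}{-4 + 6} = \frac{1}{2}$)
$\left(P{\left(-55 \right)} + 1060\right) \left(-3872 - 2293\right) = \left(\frac{1}{2} + 1060\right) \left(-3872 - 2293\right) = \frac{2121}{2} \left(-6165\right) = - \frac{13075965}{2}$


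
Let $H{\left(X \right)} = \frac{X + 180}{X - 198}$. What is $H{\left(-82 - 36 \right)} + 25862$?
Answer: $\frac{4086165}{158} \approx 25862.0$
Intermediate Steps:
$H{\left(X \right)} = \frac{180 + X}{-198 + X}$
$H{\left(-82 - 36 \right)} + 25862 = \frac{180 - 118}{-198 - 118} + 25862 = \frac{1}{-316} \cdot 62 + 25862 = \left(- \frac{1}{316}\right) 62 + 25862 = - \frac{31}{158} + 25862 = \frac{4086165}{158}$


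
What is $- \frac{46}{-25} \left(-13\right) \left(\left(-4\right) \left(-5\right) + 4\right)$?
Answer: $- \frac{14352}{25} \approx -574.08$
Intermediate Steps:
$- \frac{46}{-25} \left(-13\right) \left(\left(-4\right) \left(-5\right) + 4\right) = \left(-46\right) \left(- \frac{1}{25}\right) \left(-13\right) \left(20 + 4\right) = \frac{46}{25} \left(-13\right) 24 = \left(- \frac{598}{25}\right) 24 = - \frac{14352}{25}$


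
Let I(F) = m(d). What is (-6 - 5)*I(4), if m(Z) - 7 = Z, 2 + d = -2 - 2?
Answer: -11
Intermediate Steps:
d = -6 (d = -2 + (-2 - 2) = -2 - 4 = -6)
m(Z) = 7 + Z
I(F) = 1 (I(F) = 7 - 6 = 1)
(-6 - 5)*I(4) = (-6 - 5)*1 = -11*1 = -11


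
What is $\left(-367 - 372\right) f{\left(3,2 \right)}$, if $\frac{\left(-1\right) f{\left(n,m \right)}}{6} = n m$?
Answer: $26604$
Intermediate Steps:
$f{\left(n,m \right)} = - 6 m n$ ($f{\left(n,m \right)} = - 6 n m = - 6 m n$)
$\left(-367 - 372\right) f{\left(3,2 \right)} = \left(-367 - 372\right) \left(\left(-6\right) 2 \cdot 3\right) = \left(-739\right) \left(-36\right) = 26604$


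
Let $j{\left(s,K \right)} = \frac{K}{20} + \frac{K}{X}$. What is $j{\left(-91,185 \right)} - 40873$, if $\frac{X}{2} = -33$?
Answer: $- \frac{5394385}{132} \approx -40867.0$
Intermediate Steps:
$X = -66$ ($X = 2 \left(-33\right) = -66$)
$j{\left(s,K \right)} = \frac{23 K}{660}$ ($j{\left(s,K \right)} = \frac{K}{20} + \frac{K}{-66} = K \frac{1}{20} + K \left(- \frac{1}{66}\right) = \frac{K}{20} - \frac{K}{66} = \frac{23 K}{660}$)
$j{\left(-91,185 \right)} - 40873 = \frac{23}{660} \cdot 185 - 40873 = \frac{851}{132} - 40873 = - \frac{5394385}{132}$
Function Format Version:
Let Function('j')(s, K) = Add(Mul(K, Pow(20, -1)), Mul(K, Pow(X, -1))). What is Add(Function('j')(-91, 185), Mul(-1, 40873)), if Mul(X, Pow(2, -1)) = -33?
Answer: Rational(-5394385, 132) ≈ -40867.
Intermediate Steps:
X = -66 (X = Mul(2, -33) = -66)
Function('j')(s, K) = Mul(Rational(23, 660), K) (Function('j')(s, K) = Add(Mul(K, Pow(20, -1)), Mul(K, Pow(-66, -1))) = Add(Mul(K, Rational(1, 20)), Mul(K, Rational(-1, 66))) = Add(Mul(Rational(1, 20), K), Mul(Rational(-1, 66), K)) = Mul(Rational(23, 660), K))
Add(Function('j')(-91, 185), Mul(-1, 40873)) = Add(Mul(Rational(23, 660), 185), Mul(-1, 40873)) = Add(Rational(851, 132), -40873) = Rational(-5394385, 132)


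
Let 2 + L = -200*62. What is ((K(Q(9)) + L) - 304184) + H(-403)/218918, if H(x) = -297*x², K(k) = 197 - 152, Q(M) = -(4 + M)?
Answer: -69344758111/218918 ≈ -3.1676e+5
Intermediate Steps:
Q(M) = -4 - M
K(k) = 45
L = -12402 (L = -2 - 200*62 = -2 - 12400 = -12402)
((K(Q(9)) + L) - 304184) + H(-403)/218918 = ((45 - 12402) - 304184) - 297*(-403)²/218918 = (-12357 - 304184) - 297*162409*(1/218918) = -316541 - 48235473*1/218918 = -316541 - 48235473/218918 = -69344758111/218918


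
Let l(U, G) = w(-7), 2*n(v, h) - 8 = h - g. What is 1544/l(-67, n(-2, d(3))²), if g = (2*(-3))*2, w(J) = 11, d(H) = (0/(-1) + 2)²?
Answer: 1544/11 ≈ 140.36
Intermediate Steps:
d(H) = 4 (d(H) = (0*(-1) + 2)² = (0 + 2)² = 2² = 4)
g = -12 (g = -6*2 = -12)
n(v, h) = 10 + h/2 (n(v, h) = 4 + (h - 1*(-12))/2 = 4 + (h + 12)/2 = 4 + (12 + h)/2 = 4 + (6 + h/2) = 10 + h/2)
l(U, G) = 11
1544/l(-67, n(-2, d(3))²) = 1544/11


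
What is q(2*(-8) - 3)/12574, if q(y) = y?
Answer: -19/12574 ≈ -0.0015111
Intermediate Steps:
q(2*(-8) - 3)/12574 = (2*(-8) - 3)/12574 = (-16 - 3)*(1/12574) = -19*1/12574 = -19/12574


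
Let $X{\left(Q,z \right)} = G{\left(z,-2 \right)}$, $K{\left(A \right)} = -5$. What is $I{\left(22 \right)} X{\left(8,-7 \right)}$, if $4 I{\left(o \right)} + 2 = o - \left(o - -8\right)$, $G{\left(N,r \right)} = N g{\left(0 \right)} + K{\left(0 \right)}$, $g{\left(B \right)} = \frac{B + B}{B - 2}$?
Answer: $\frac{25}{2} \approx 12.5$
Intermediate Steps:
$g{\left(B \right)} = \frac{2 B}{-2 + B}$
$G{\left(N,r \right)} = -5$ ($G{\left(N,r \right)} = N 2 \cdot 0 \frac{1}{-2 + 0} - 5 = N 2 \cdot 0 \frac{1}{-2} - 5 = N 2 \cdot 0 \left(- \frac{1}{2}\right) - 5 = N 0 - 5 = 0 - 5 = -5$)
$X{\left(Q,z \right)} = -5$
$I{\left(o \right)} = - \frac{5}{2}$ ($I{\left(o \right)} = - \frac{1}{2} + \frac{o - \left(o - -8\right)}{4} = - \frac{1}{2} + \frac{o - \left(o + 8\right)}{4} = - \frac{1}{2} + \frac{o - \left(8 + o\right)}{4} = - \frac{1}{2} + \frac{1}{4} \left(-8\right) = - \frac{1}{2} - 2 = - \frac{5}{2}$)
$I{\left(22 \right)} X{\left(8,-7 \right)} = \left(- \frac{5}{2}\right) \left(-5\right) = \frac{25}{2}$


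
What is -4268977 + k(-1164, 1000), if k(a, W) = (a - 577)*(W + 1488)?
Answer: -8600585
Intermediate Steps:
k(a, W) = (-577 + a)*(1488 + W)
-4268977 + k(-1164, 1000) = -4268977 + (-858576 - 577*1000 + 1488*(-1164) + 1000*(-1164)) = -4268977 + (-858576 - 577000 - 1732032 - 1164000) = -4268977 - 4331608 = -8600585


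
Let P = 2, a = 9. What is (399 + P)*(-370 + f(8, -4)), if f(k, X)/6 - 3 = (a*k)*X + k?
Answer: -814832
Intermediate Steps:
f(k, X) = 18 + 6*k + 54*X*k (f(k, X) = 18 + 6*((9*k)*X + k) = 18 + 6*(9*X*k + k) = 18 + 6*(k + 9*X*k) = 18 + (6*k + 54*X*k) = 18 + 6*k + 54*X*k)
(399 + P)*(-370 + f(8, -4)) = (399 + 2)*(-370 + (18 + 6*8 + 54*(-4)*8)) = 401*(-370 + (18 + 48 - 1728)) = 401*(-370 - 1662) = 401*(-2032) = -814832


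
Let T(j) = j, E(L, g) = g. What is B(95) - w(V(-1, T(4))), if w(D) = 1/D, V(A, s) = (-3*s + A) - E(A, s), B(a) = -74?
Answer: -1257/17 ≈ -73.941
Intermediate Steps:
V(A, s) = A - 4*s (V(A, s) = (-3*s + A) - s = (A - 3*s) - s = A - 4*s)
B(95) - w(V(-1, T(4))) = -74 - 1/(-1 - 4*4) = -74 - 1/(-1 - 16) = -74 - 1/(-17) = -74 - 1*(-1/17) = -74 + 1/17 = -1257/17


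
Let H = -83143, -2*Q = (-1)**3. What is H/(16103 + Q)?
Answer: -166286/32207 ≈ -5.1630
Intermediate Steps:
Q = 1/2 (Q = -1/2*(-1)**3 = -1/2*(-1) = 1/2 ≈ 0.50000)
H/(16103 + Q) = -83143/(16103 + 1/2) = -83143/32207/2 = -83143*2/32207 = -166286/32207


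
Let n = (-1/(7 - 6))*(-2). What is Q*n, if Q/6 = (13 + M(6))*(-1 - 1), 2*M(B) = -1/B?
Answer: -310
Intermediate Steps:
M(B) = -1/(2*B) (M(B) = (-1/B)/2 = -1/(2*B))
n = 2 (n = (-1/1)*(-2) = (1*(-1))*(-2) = -1*(-2) = 2)
Q = -155 (Q = 6*((13 - 1/2/6)*(-1 - 1)) = 6*((13 - 1/2*1/6)*(-2)) = 6*((13 - 1/12)*(-2)) = 6*((155/12)*(-2)) = 6*(-155/6) = -155)
Q*n = -155*2 = -310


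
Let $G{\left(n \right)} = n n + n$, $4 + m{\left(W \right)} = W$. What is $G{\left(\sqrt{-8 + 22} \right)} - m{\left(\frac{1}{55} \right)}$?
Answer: $\frac{989}{55} + \sqrt{14} \approx 21.723$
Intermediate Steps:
$m{\left(W \right)} = -4 + W$
$G{\left(n \right)} = n + n^{2}$ ($G{\left(n \right)} = n^{2} + n = n + n^{2}$)
$G{\left(\sqrt{-8 + 22} \right)} - m{\left(\frac{1}{55} \right)} = \sqrt{-8 + 22} \left(1 + \sqrt{-8 + 22}\right) - \left(-4 + \frac{1}{55}\right) = \sqrt{14} \left(1 + \sqrt{14}\right) - \left(-4 + \frac{1}{55}\right) = \sqrt{14} \left(1 + \sqrt{14}\right) - - \frac{219}{55} = \sqrt{14} \left(1 + \sqrt{14}\right) + \frac{219}{55} = \frac{219}{55} + \sqrt{14} \left(1 + \sqrt{14}\right)$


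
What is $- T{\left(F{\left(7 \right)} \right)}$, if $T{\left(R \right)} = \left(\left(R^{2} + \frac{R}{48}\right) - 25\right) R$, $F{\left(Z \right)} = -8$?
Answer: $\frac{932}{3} \approx 310.67$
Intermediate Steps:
$T{\left(R \right)} = R \left(-25 + R^{2} + \frac{R}{48}\right)$ ($T{\left(R \right)} = \left(\left(R^{2} + \frac{R}{48}\right) - 25\right) R = \left(-25 + R^{2} + \frac{R}{48}\right) R = R \left(-25 + R^{2} + \frac{R}{48}\right)$)
$- T{\left(F{\left(7 \right)} \right)} = - \frac{\left(-8\right) \left(-1200 - 8 + 48 \left(-8\right)^{2}\right)}{48} = - \frac{\left(-8\right) \left(-1200 - 8 + 48 \cdot 64\right)}{48} = - \frac{\left(-8\right) \left(-1200 - 8 + 3072\right)}{48} = - \frac{\left(-8\right) 1864}{48} = \left(-1\right) \left(- \frac{932}{3}\right) = \frac{932}{3}$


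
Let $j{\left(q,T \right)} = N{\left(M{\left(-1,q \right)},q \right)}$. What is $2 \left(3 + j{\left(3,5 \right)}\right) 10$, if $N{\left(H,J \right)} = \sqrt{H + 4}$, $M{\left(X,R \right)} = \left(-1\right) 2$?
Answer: $60 + 20 \sqrt{2} \approx 88.284$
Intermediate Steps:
$M{\left(X,R \right)} = -2$
$N{\left(H,J \right)} = \sqrt{4 + H}$
$j{\left(q,T \right)} = \sqrt{2}$ ($j{\left(q,T \right)} = \sqrt{4 - 2} = \sqrt{2}$)
$2 \left(3 + j{\left(3,5 \right)}\right) 10 = 2 \left(3 + \sqrt{2}\right) 10 = \left(6 + 2 \sqrt{2}\right) 10 = 60 + 20 \sqrt{2}$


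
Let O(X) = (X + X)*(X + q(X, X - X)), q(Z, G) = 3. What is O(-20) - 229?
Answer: 451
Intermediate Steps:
O(X) = 2*X*(3 + X) (O(X) = (X + X)*(X + 3) = (2*X)*(3 + X) = 2*X*(3 + X))
O(-20) - 229 = 2*(-20)*(3 - 20) - 229 = 2*(-20)*(-17) - 229 = 680 - 229 = 451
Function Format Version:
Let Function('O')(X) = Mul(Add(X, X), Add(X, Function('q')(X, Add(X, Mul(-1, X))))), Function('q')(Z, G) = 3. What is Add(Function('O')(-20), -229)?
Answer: 451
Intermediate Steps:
Function('O')(X) = Mul(2, X, Add(3, X)) (Function('O')(X) = Mul(Add(X, X), Add(X, 3)) = Mul(Mul(2, X), Add(3, X)) = Mul(2, X, Add(3, X)))
Add(Function('O')(-20), -229) = Add(Mul(2, -20, Add(3, -20)), -229) = Add(Mul(2, -20, -17), -229) = Add(680, -229) = 451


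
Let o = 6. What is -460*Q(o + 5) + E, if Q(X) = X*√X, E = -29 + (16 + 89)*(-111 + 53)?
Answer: -6119 - 5060*√11 ≈ -22901.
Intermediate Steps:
E = -6119 (E = -29 + 105*(-58) = -29 - 6090 = -6119)
Q(X) = X^(3/2)
-460*Q(o + 5) + E = -460*(6 + 5)^(3/2) - 6119 = -5060*√11 - 6119 = -6119 - 5060*√11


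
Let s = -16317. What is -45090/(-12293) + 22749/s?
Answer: 152026691/66861627 ≈ 2.2738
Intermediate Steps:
-45090/(-12293) + 22749/s = -45090/(-12293) + 22749/(-16317) = -45090*(-1/12293) + 22749*(-1/16317) = 45090/12293 - 7583/5439 = 152026691/66861627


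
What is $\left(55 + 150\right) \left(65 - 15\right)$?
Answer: $10250$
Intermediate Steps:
$\left(55 + 150\right) \left(65 - 15\right) = 205 \left(65 - 15\right) = 205 \cdot 50 = 10250$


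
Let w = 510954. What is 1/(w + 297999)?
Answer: 1/808953 ≈ 1.2362e-6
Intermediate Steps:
1/(w + 297999) = 1/(510954 + 297999) = 1/808953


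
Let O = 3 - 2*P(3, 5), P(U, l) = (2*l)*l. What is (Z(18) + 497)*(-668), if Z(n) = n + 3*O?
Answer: -149632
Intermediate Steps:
P(U, l) = 2*l²
O = -97 (O = 3 - 4*5² = 3 - 4*25 = 3 - 2*50 = 3 - 100 = -97)
Z(n) = -291 + n (Z(n) = n + 3*(-97) = n - 291 = -291 + n)
(Z(18) + 497)*(-668) = ((-291 + 18) + 497)*(-668) = (-273 + 497)*(-668) = 224*(-668) = -149632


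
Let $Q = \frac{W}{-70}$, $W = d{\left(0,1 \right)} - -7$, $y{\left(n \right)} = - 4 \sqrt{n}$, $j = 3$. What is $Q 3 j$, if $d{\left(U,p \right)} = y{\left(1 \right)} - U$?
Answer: $- \frac{27}{70} \approx -0.38571$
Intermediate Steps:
$d{\left(U,p \right)} = -4 - U$ ($d{\left(U,p \right)} = - 4 \sqrt{1} - U = \left(-4\right) 1 - U = -4 - U$)
$W = 3$ ($W = \left(-4 - 0\right) - -7 = \left(-4 + 0\right) + 7 = -4 + 7 = 3$)
$Q = - \frac{3}{70}$ ($Q = \frac{3}{-70} = 3 \left(- \frac{1}{70}\right) = - \frac{3}{70} \approx -0.042857$)
$Q 3 j = \left(- \frac{3}{70}\right) 3 \cdot 3 = \left(- \frac{9}{70}\right) 3 = - \frac{27}{70}$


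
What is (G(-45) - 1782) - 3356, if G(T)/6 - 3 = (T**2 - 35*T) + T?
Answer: 16210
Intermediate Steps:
G(T) = 18 - 204*T + 6*T**2 (G(T) = 18 + 6*((T**2 - 35*T) + T) = 18 + 6*(T**2 - 34*T) = 18 + (-204*T + 6*T**2) = 18 - 204*T + 6*T**2)
(G(-45) - 1782) - 3356 = ((18 - 204*(-45) + 6*(-45)**2) - 1782) - 3356 = ((18 + 9180 + 6*2025) - 1782) - 3356 = ((18 + 9180 + 12150) - 1782) - 3356 = (21348 - 1782) - 3356 = 19566 - 3356 = 16210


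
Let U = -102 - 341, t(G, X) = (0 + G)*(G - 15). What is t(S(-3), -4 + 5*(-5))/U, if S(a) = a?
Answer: -54/443 ≈ -0.12190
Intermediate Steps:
t(G, X) = G*(-15 + G)
U = -443
t(S(-3), -4 + 5*(-5))/U = -3*(-15 - 3)/(-443) = -3*(-18)*(-1/443) = 54*(-1/443) = -54/443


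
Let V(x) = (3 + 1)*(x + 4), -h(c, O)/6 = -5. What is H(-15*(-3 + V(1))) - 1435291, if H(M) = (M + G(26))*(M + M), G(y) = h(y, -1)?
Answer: -1320541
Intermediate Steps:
h(c, O) = 30 (h(c, O) = -6*(-5) = 30)
G(y) = 30
V(x) = 16 + 4*x (V(x) = 4*(4 + x) = 16 + 4*x)
H(M) = 2*M*(30 + M) (H(M) = (M + 30)*(M + M) = (30 + M)*(2*M) = 2*M*(30 + M))
H(-15*(-3 + V(1))) - 1435291 = 2*(-15*(-3 + (16 + 4*1)))*(30 - 15*(-3 + (16 + 4*1))) - 1435291 = 2*(-15*(-3 + (16 + 4)))*(30 - 15*(-3 + (16 + 4))) - 1435291 = 2*(-15*(-3 + 20))*(30 - 15*(-3 + 20)) - 1435291 = 2*(-15*17)*(30 - 15*17) - 1435291 = 2*(-255)*(30 - 255) - 1435291 = 2*(-255)*(-225) - 1435291 = 114750 - 1435291 = -1320541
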